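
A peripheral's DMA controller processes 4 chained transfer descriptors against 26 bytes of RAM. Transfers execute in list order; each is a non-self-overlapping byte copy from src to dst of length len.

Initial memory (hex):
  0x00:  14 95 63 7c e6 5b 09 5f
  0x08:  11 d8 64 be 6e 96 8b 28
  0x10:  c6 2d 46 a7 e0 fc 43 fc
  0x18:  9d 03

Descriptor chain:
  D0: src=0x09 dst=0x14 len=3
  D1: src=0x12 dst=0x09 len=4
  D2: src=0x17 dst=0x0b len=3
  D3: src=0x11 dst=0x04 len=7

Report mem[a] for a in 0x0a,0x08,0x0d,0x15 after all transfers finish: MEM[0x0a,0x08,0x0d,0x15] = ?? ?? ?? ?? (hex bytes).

MEM[0x0a,0x08,0x0d,0x15] = fc 64 03 64

D0: mem[0x14..0x16] <- [d8 64 be]
D1: mem[0x09..0x0c] <- [46 a7 d8 64]
D2: mem[0x0b..0x0d] <- [fc 9d 03]
D3: mem[0x04..0x0a] <- [2d 46 a7 d8 64 be fc]
query mem[0x0a]=0xfc, mem[0x08]=0x64, mem[0x0d]=0x03, mem[0x15]=0x64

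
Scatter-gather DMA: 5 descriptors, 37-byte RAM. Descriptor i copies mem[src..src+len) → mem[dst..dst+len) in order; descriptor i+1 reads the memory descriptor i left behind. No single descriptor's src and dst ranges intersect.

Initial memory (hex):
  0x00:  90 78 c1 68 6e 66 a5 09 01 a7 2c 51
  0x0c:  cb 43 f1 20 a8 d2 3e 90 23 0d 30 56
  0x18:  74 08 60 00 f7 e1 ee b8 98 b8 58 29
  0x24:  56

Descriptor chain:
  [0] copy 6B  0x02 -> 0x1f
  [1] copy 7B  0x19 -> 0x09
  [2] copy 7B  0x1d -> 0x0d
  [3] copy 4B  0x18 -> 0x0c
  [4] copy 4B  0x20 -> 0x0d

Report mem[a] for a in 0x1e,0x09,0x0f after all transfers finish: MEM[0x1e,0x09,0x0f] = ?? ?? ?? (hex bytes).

MEM[0x1e,0x09,0x0f] = ee 08 66

[0] 0x02->0x1f len=6 : c1 68 6e 66 a5 09
[1] 0x19->0x09 len=7 : 08 60 00 f7 e1 ee c1
[2] 0x1d->0x0d len=7 : e1 ee c1 68 6e 66 a5
[3] 0x18->0x0c len=4 : 74 08 60 00
[4] 0x20->0x0d len=4 : 68 6e 66 a5
query mem[0x1e]=0xee, mem[0x09]=0x08, mem[0x0f]=0x66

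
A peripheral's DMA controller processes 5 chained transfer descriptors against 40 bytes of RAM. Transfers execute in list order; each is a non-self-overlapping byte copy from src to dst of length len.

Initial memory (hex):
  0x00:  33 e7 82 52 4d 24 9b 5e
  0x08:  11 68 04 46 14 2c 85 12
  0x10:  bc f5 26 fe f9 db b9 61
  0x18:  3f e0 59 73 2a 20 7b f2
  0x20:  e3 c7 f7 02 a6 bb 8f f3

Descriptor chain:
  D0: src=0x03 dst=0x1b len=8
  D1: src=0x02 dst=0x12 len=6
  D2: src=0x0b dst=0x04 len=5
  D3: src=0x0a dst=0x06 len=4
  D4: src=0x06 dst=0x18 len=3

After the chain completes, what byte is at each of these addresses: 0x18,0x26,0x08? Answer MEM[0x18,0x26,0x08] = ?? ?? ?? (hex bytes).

MEM[0x18,0x26,0x08] = 04 8f 14

#0 dst[0x1b+8] := {0x52,0x4d,0x24,0x9b,0x5e,0x11,0x68,0x04}
#1 dst[0x12+6] := {0x82,0x52,0x4d,0x24,0x9b,0x5e}
#2 dst[0x04+5] := {0x46,0x14,0x2c,0x85,0x12}
#3 dst[0x06+4] := {0x04,0x46,0x14,0x2c}
#4 dst[0x18+3] := {0x04,0x46,0x14}
query mem[0x18]=0x04, mem[0x26]=0x8f, mem[0x08]=0x14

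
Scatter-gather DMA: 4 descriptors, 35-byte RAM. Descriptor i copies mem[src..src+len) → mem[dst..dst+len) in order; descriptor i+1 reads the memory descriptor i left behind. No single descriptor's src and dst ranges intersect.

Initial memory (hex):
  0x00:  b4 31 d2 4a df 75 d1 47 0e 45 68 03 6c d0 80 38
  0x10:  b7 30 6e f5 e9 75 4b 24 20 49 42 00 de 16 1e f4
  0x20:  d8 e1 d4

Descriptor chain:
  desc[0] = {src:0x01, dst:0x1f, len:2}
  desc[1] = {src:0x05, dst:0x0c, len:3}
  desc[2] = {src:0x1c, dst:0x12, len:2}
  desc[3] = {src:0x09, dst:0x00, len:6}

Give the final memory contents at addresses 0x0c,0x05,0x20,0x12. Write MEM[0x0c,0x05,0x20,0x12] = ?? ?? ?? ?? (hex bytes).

  after D0: wrote 2B at 0x1f = 31d2
  after D1: wrote 3B at 0x0c = 75d147
  after D2: wrote 2B at 0x12 = de16
  after D3: wrote 6B at 0x00 = 45680375d147
query mem[0x0c]=0x75, mem[0x05]=0x47, mem[0x20]=0xd2, mem[0x12]=0xde

MEM[0x0c,0x05,0x20,0x12] = 75 47 d2 de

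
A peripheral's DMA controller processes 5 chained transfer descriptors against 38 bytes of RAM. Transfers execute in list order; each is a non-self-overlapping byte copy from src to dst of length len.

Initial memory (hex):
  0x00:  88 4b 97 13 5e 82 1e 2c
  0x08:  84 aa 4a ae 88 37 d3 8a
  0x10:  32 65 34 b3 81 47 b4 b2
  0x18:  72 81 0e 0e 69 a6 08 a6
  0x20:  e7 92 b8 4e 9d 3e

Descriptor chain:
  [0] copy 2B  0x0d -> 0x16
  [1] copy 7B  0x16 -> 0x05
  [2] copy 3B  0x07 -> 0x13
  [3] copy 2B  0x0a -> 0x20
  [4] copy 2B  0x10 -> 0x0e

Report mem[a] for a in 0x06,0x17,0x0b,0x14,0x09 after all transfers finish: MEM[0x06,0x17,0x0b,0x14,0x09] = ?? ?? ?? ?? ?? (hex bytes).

  after D0: wrote 2B at 0x16 = 37d3
  after D1: wrote 7B at 0x05 = 37d372810e0e69
  after D2: wrote 3B at 0x13 = 72810e
  after D3: wrote 2B at 0x20 = 0e69
  after D4: wrote 2B at 0x0e = 3265
query mem[0x06]=0xd3, mem[0x17]=0xd3, mem[0x0b]=0x69, mem[0x14]=0x81, mem[0x09]=0x0e

MEM[0x06,0x17,0x0b,0x14,0x09] = d3 d3 69 81 0e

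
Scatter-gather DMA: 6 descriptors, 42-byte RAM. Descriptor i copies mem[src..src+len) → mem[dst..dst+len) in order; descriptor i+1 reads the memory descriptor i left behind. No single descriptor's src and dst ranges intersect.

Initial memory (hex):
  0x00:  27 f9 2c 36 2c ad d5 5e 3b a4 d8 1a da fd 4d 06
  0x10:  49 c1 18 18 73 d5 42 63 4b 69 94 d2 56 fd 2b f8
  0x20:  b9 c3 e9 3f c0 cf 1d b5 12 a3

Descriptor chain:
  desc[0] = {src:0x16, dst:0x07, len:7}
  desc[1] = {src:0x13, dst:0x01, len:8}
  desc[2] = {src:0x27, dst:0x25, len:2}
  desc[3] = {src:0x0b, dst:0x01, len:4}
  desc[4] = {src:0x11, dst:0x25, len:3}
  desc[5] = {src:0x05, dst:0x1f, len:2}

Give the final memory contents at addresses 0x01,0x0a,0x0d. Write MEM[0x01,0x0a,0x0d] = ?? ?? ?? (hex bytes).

  after D0: wrote 7B at 0x07 = 42634b6994d256
  after D1: wrote 8B at 0x01 = 1873d542634b6994
  after D2: wrote 2B at 0x25 = b512
  after D3: wrote 4B at 0x01 = 94d2564d
  after D4: wrote 3B at 0x25 = c11818
  after D5: wrote 2B at 0x1f = 634b
query mem[0x01]=0x94, mem[0x0a]=0x69, mem[0x0d]=0x56

MEM[0x01,0x0a,0x0d] = 94 69 56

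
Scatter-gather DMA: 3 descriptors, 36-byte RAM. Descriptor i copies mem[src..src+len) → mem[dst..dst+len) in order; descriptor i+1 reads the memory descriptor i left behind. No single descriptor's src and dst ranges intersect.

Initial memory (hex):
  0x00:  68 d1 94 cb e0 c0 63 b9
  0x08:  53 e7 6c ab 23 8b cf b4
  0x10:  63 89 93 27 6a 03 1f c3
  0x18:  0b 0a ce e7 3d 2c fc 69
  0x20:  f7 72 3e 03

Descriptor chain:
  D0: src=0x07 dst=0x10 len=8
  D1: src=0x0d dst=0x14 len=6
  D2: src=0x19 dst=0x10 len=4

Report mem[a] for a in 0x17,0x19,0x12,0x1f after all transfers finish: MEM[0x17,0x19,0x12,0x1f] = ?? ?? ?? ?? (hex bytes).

MEM[0x17,0x19,0x12,0x1f] = b9 e7 e7 69

[0] 0x07->0x10 len=8 : b9 53 e7 6c ab 23 8b cf
[1] 0x0d->0x14 len=6 : 8b cf b4 b9 53 e7
[2] 0x19->0x10 len=4 : e7 ce e7 3d
query mem[0x17]=0xb9, mem[0x19]=0xe7, mem[0x12]=0xe7, mem[0x1f]=0x69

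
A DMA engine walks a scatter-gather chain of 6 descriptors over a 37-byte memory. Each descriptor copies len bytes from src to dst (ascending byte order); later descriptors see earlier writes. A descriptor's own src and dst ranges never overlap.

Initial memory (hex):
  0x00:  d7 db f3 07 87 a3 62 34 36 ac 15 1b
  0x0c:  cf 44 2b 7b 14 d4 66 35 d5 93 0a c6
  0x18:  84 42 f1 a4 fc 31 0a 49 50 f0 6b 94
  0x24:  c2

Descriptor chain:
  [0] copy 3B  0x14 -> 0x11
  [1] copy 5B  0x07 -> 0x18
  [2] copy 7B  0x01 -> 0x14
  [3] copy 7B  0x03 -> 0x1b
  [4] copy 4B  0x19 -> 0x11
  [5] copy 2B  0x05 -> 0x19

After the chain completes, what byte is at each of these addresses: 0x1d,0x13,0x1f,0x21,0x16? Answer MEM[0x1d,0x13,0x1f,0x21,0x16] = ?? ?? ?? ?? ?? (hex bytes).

D0: mem[0x11..0x13] <- [d5 93 0a]
D1: mem[0x18..0x1c] <- [34 36 ac 15 1b]
D2: mem[0x14..0x1a] <- [db f3 07 87 a3 62 34]
D3: mem[0x1b..0x21] <- [07 87 a3 62 34 36 ac]
D4: mem[0x11..0x14] <- [62 34 07 87]
D5: mem[0x19..0x1a] <- [a3 62]
query mem[0x1d]=0xa3, mem[0x13]=0x07, mem[0x1f]=0x34, mem[0x21]=0xac, mem[0x16]=0x07

MEM[0x1d,0x13,0x1f,0x21,0x16] = a3 07 34 ac 07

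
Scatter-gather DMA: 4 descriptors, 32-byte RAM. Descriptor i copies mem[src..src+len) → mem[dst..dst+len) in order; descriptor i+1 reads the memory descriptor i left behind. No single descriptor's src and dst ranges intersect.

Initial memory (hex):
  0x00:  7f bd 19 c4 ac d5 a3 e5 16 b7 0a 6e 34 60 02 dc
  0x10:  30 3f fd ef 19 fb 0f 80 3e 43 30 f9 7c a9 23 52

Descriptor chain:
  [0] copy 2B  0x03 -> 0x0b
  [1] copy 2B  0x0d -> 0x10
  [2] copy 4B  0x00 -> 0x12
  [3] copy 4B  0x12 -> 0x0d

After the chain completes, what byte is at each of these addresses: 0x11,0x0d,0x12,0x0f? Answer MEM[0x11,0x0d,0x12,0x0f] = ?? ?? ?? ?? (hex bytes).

MEM[0x11,0x0d,0x12,0x0f] = 02 7f 7f 19

D0: mem[0x0b..0x0c] <- [c4 ac]
D1: mem[0x10..0x11] <- [60 02]
D2: mem[0x12..0x15] <- [7f bd 19 c4]
D3: mem[0x0d..0x10] <- [7f bd 19 c4]
query mem[0x11]=0x02, mem[0x0d]=0x7f, mem[0x12]=0x7f, mem[0x0f]=0x19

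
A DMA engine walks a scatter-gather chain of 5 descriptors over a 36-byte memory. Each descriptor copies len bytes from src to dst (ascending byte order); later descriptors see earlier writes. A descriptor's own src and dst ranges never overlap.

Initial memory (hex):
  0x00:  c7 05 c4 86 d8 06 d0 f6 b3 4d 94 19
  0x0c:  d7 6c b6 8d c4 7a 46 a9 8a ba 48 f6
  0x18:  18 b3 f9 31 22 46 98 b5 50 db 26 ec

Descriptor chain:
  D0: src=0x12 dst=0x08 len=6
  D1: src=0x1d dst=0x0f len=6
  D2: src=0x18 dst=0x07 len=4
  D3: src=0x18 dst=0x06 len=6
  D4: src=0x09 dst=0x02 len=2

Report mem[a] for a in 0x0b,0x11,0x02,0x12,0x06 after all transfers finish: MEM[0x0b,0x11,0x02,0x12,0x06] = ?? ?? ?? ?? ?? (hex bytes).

D0: mem[0x08..0x0d] <- [46 a9 8a ba 48 f6]
D1: mem[0x0f..0x14] <- [46 98 b5 50 db 26]
D2: mem[0x07..0x0a] <- [18 b3 f9 31]
D3: mem[0x06..0x0b] <- [18 b3 f9 31 22 46]
D4: mem[0x02..0x03] <- [31 22]
query mem[0x0b]=0x46, mem[0x11]=0xb5, mem[0x02]=0x31, mem[0x12]=0x50, mem[0x06]=0x18

MEM[0x0b,0x11,0x02,0x12,0x06] = 46 b5 31 50 18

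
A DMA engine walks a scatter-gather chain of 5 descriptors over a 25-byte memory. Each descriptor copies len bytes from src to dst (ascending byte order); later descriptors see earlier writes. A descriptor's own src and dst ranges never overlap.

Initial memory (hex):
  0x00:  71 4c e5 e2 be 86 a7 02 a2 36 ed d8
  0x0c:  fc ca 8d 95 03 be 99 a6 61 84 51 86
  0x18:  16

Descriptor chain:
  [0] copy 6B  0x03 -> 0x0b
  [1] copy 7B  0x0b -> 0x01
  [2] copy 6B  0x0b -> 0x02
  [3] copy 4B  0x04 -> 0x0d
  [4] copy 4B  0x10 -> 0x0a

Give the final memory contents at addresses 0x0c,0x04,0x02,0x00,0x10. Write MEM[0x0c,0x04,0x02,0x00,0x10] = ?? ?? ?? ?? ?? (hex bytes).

[0] 0x03->0x0b len=6 : e2 be 86 a7 02 a2
[1] 0x0b->0x01 len=7 : e2 be 86 a7 02 a2 be
[2] 0x0b->0x02 len=6 : e2 be 86 a7 02 a2
[3] 0x04->0x0d len=4 : 86 a7 02 a2
[4] 0x10->0x0a len=4 : a2 be 99 a6
query mem[0x0c]=0x99, mem[0x04]=0x86, mem[0x02]=0xe2, mem[0x00]=0x71, mem[0x10]=0xa2

MEM[0x0c,0x04,0x02,0x00,0x10] = 99 86 e2 71 a2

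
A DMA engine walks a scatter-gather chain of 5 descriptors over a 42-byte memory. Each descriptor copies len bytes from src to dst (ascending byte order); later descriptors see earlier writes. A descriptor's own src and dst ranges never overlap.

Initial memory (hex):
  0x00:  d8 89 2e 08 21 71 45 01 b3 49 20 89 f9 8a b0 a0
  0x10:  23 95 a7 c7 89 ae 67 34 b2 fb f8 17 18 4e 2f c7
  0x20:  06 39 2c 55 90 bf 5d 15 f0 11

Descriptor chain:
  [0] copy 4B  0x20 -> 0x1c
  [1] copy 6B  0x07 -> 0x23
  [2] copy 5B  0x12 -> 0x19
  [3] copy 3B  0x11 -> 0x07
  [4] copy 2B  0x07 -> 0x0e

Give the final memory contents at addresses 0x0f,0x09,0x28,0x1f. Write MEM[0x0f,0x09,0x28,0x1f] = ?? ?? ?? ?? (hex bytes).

MEM[0x0f,0x09,0x28,0x1f] = a7 c7 f9 55

D0: mem[0x1c..0x1f] <- [06 39 2c 55]
D1: mem[0x23..0x28] <- [01 b3 49 20 89 f9]
D2: mem[0x19..0x1d] <- [a7 c7 89 ae 67]
D3: mem[0x07..0x09] <- [95 a7 c7]
D4: mem[0x0e..0x0f] <- [95 a7]
query mem[0x0f]=0xa7, mem[0x09]=0xc7, mem[0x28]=0xf9, mem[0x1f]=0x55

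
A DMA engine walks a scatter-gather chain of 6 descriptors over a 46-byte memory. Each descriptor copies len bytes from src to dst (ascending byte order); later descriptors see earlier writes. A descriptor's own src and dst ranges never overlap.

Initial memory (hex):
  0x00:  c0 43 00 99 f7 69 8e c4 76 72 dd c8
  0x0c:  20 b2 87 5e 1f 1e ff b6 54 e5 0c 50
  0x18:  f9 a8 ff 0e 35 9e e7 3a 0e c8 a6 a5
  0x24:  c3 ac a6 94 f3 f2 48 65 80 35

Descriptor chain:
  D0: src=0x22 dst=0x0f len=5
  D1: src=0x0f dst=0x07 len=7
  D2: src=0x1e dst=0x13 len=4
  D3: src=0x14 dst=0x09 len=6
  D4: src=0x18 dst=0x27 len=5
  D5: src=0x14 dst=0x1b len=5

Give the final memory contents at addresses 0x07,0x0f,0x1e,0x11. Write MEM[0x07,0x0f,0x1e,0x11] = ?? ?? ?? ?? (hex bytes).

MEM[0x07,0x0f,0x1e,0x11] = a6 a6 50 c3

#0 dst[0x0f+5] := {0xa6,0xa5,0xc3,0xac,0xa6}
#1 dst[0x07+7] := {0xa6,0xa5,0xc3,0xac,0xa6,0x54,0xe5}
#2 dst[0x13+4] := {0xe7,0x3a,0x0e,0xc8}
#3 dst[0x09+6] := {0x3a,0x0e,0xc8,0x50,0xf9,0xa8}
#4 dst[0x27+5] := {0xf9,0xa8,0xff,0x0e,0x35}
#5 dst[0x1b+5] := {0x3a,0x0e,0xc8,0x50,0xf9}
query mem[0x07]=0xa6, mem[0x0f]=0xa6, mem[0x1e]=0x50, mem[0x11]=0xc3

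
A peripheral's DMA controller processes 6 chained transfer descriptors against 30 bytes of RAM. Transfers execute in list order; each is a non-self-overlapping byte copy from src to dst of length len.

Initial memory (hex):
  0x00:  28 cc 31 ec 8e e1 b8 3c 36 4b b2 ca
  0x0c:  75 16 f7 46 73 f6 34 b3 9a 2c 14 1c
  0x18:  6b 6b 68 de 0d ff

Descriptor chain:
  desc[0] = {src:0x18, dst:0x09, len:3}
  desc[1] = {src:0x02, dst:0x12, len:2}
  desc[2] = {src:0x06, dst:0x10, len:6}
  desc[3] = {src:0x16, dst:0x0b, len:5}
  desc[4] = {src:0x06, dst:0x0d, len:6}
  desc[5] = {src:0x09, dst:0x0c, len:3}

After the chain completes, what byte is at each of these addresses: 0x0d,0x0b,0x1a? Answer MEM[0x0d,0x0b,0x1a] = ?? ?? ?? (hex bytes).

MEM[0x0d,0x0b,0x1a] = 6b 14 68

D0: mem[0x09..0x0b] <- [6b 6b 68]
D1: mem[0x12..0x13] <- [31 ec]
D2: mem[0x10..0x15] <- [b8 3c 36 6b 6b 68]
D3: mem[0x0b..0x0f] <- [14 1c 6b 6b 68]
D4: mem[0x0d..0x12] <- [b8 3c 36 6b 6b 14]
D5: mem[0x0c..0x0e] <- [6b 6b 14]
query mem[0x0d]=0x6b, mem[0x0b]=0x14, mem[0x1a]=0x68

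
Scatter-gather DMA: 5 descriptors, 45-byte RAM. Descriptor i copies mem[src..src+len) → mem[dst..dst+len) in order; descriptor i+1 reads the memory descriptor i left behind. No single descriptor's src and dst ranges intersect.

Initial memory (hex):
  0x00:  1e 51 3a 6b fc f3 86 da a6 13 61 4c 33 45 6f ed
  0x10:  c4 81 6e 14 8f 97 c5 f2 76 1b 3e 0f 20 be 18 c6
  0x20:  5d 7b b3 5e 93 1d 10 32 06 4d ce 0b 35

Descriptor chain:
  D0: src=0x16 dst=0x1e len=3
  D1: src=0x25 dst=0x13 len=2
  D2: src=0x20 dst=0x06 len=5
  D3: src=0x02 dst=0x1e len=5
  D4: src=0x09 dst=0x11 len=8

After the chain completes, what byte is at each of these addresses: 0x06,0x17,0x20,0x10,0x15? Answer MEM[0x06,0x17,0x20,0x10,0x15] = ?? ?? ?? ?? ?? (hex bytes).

MEM[0x06,0x17,0x20,0x10,0x15] = 76 ed fc c4 45

[0] 0x16->0x1e len=3 : c5 f2 76
[1] 0x25->0x13 len=2 : 1d 10
[2] 0x20->0x06 len=5 : 76 7b b3 5e 93
[3] 0x02->0x1e len=5 : 3a 6b fc f3 76
[4] 0x09->0x11 len=8 : 5e 93 4c 33 45 6f ed c4
query mem[0x06]=0x76, mem[0x17]=0xed, mem[0x20]=0xfc, mem[0x10]=0xc4, mem[0x15]=0x45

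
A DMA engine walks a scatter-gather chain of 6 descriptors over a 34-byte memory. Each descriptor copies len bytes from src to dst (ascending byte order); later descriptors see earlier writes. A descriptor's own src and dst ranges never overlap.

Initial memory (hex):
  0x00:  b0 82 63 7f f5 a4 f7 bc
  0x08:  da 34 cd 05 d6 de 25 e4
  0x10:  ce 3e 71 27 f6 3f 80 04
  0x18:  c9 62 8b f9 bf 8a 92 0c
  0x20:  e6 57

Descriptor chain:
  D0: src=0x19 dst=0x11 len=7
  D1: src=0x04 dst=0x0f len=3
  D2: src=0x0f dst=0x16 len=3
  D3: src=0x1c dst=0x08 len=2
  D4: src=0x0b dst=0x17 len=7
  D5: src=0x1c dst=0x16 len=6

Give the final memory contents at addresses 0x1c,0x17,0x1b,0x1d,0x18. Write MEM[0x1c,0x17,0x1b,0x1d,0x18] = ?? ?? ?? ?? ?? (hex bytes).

MEM[0x1c,0x17,0x1b,0x1d,0x18] = a4 f7 57 f7 92

D0: mem[0x11..0x17] <- [62 8b f9 bf 8a 92 0c]
D1: mem[0x0f..0x11] <- [f5 a4 f7]
D2: mem[0x16..0x18] <- [f5 a4 f7]
D3: mem[0x08..0x09] <- [bf 8a]
D4: mem[0x17..0x1d] <- [05 d6 de 25 f5 a4 f7]
D5: mem[0x16..0x1b] <- [a4 f7 92 0c e6 57]
query mem[0x1c]=0xa4, mem[0x17]=0xf7, mem[0x1b]=0x57, mem[0x1d]=0xf7, mem[0x18]=0x92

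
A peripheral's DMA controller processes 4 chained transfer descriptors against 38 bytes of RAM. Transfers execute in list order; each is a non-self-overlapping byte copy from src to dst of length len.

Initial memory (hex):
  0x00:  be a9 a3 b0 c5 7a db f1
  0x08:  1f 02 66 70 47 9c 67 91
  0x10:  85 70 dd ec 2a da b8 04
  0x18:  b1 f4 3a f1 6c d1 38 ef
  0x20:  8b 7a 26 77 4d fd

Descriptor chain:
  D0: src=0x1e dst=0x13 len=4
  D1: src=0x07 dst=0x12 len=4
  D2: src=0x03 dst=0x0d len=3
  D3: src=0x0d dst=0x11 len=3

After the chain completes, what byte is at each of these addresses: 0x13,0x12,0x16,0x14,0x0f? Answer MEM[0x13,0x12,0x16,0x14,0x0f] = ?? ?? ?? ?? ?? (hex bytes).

[0] 0x1e->0x13 len=4 : 38 ef 8b 7a
[1] 0x07->0x12 len=4 : f1 1f 02 66
[2] 0x03->0x0d len=3 : b0 c5 7a
[3] 0x0d->0x11 len=3 : b0 c5 7a
query mem[0x13]=0x7a, mem[0x12]=0xc5, mem[0x16]=0x7a, mem[0x14]=0x02, mem[0x0f]=0x7a

MEM[0x13,0x12,0x16,0x14,0x0f] = 7a c5 7a 02 7a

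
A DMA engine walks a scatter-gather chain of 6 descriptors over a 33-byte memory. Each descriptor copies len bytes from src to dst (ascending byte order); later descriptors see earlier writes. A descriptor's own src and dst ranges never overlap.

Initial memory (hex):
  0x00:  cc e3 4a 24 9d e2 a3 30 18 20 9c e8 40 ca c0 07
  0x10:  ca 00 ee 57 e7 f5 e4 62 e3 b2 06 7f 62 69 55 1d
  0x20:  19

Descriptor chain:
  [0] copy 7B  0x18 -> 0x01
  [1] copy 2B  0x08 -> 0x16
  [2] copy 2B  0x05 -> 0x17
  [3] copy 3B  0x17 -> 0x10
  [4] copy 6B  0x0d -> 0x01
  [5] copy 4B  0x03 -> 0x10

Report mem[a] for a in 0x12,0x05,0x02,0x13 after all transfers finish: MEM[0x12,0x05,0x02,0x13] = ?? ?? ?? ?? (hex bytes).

MEM[0x12,0x05,0x02,0x13] = 69 69 c0 b2

[0] 0x18->0x01 len=7 : e3 b2 06 7f 62 69 55
[1] 0x08->0x16 len=2 : 18 20
[2] 0x05->0x17 len=2 : 62 69
[3] 0x17->0x10 len=3 : 62 69 b2
[4] 0x0d->0x01 len=6 : ca c0 07 62 69 b2
[5] 0x03->0x10 len=4 : 07 62 69 b2
query mem[0x12]=0x69, mem[0x05]=0x69, mem[0x02]=0xc0, mem[0x13]=0xb2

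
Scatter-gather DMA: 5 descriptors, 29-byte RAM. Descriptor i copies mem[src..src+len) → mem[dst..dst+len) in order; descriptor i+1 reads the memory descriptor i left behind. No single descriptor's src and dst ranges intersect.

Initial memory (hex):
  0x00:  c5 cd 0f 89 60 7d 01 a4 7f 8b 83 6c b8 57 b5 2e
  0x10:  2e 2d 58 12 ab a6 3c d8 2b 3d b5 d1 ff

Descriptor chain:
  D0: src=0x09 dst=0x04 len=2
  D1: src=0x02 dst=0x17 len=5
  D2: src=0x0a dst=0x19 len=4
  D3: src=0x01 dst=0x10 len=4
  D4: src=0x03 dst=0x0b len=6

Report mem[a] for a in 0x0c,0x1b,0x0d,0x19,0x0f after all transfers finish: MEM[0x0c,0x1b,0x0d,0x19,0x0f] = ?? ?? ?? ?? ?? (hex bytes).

  after D0: wrote 2B at 0x04 = 8b83
  after D1: wrote 5B at 0x17 = 0f898b8301
  after D2: wrote 4B at 0x19 = 836cb857
  after D3: wrote 4B at 0x10 = cd0f898b
  after D4: wrote 6B at 0x0b = 898b8301a47f
query mem[0x0c]=0x8b, mem[0x1b]=0xb8, mem[0x0d]=0x83, mem[0x19]=0x83, mem[0x0f]=0xa4

MEM[0x0c,0x1b,0x0d,0x19,0x0f] = 8b b8 83 83 a4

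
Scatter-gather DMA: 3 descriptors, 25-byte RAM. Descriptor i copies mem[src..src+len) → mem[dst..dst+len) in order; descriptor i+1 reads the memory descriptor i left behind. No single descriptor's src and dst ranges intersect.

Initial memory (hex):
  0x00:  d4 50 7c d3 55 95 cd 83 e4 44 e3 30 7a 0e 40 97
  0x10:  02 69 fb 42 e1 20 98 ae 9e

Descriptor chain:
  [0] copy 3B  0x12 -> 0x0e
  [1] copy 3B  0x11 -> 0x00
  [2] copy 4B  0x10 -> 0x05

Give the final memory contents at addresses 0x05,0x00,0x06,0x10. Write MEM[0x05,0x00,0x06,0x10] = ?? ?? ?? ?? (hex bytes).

MEM[0x05,0x00,0x06,0x10] = e1 69 69 e1

  after D0: wrote 3B at 0x0e = fb42e1
  after D1: wrote 3B at 0x00 = 69fb42
  after D2: wrote 4B at 0x05 = e169fb42
query mem[0x05]=0xe1, mem[0x00]=0x69, mem[0x06]=0x69, mem[0x10]=0xe1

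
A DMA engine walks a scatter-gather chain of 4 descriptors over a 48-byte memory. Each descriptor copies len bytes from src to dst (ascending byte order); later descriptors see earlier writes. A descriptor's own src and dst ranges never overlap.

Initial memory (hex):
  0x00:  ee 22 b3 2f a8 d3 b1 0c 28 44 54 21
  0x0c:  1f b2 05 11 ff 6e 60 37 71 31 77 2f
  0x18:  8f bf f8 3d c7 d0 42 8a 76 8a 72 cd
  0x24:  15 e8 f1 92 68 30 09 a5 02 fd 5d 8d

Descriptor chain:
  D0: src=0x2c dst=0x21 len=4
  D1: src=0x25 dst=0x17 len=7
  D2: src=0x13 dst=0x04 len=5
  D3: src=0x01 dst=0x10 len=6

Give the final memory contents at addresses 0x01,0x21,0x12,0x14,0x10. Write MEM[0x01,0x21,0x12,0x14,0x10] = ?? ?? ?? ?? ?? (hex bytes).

MEM[0x01,0x21,0x12,0x14,0x10] = 22 02 2f 71 22

#0 dst[0x21+4] := {0x02,0xfd,0x5d,0x8d}
#1 dst[0x17+7] := {0xe8,0xf1,0x92,0x68,0x30,0x09,0xa5}
#2 dst[0x04+5] := {0x37,0x71,0x31,0x77,0xe8}
#3 dst[0x10+6] := {0x22,0xb3,0x2f,0x37,0x71,0x31}
query mem[0x01]=0x22, mem[0x21]=0x02, mem[0x12]=0x2f, mem[0x14]=0x71, mem[0x10]=0x22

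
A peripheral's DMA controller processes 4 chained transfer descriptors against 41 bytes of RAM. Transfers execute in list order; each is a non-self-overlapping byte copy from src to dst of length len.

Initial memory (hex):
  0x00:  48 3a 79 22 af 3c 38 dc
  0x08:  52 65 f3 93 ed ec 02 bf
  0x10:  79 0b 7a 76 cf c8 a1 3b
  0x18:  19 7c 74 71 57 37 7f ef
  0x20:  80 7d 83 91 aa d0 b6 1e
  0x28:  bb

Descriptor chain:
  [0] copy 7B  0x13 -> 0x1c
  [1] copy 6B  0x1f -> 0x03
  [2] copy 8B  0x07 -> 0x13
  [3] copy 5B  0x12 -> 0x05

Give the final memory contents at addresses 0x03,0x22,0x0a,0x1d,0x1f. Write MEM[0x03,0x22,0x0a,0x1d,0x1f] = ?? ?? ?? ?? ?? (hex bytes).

D0: mem[0x1c..0x22] <- [76 cf c8 a1 3b 19 7c]
D1: mem[0x03..0x08] <- [a1 3b 19 7c 91 aa]
D2: mem[0x13..0x1a] <- [91 aa 65 f3 93 ed ec 02]
D3: mem[0x05..0x09] <- [7a 91 aa 65 f3]
query mem[0x03]=0xa1, mem[0x22]=0x7c, mem[0x0a]=0xf3, mem[0x1d]=0xcf, mem[0x1f]=0xa1

MEM[0x03,0x22,0x0a,0x1d,0x1f] = a1 7c f3 cf a1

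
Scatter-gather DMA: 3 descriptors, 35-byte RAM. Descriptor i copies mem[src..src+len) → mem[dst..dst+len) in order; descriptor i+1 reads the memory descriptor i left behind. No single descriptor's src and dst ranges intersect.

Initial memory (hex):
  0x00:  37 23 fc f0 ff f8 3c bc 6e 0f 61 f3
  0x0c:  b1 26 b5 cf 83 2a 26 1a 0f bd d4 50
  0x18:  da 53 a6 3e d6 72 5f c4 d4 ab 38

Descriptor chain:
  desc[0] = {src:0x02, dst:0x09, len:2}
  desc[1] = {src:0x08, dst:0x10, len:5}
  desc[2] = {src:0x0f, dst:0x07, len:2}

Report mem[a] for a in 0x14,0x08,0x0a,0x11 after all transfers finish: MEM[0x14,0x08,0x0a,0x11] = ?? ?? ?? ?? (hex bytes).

MEM[0x14,0x08,0x0a,0x11] = b1 6e f0 fc

D0: mem[0x09..0x0a] <- [fc f0]
D1: mem[0x10..0x14] <- [6e fc f0 f3 b1]
D2: mem[0x07..0x08] <- [cf 6e]
query mem[0x14]=0xb1, mem[0x08]=0x6e, mem[0x0a]=0xf0, mem[0x11]=0xfc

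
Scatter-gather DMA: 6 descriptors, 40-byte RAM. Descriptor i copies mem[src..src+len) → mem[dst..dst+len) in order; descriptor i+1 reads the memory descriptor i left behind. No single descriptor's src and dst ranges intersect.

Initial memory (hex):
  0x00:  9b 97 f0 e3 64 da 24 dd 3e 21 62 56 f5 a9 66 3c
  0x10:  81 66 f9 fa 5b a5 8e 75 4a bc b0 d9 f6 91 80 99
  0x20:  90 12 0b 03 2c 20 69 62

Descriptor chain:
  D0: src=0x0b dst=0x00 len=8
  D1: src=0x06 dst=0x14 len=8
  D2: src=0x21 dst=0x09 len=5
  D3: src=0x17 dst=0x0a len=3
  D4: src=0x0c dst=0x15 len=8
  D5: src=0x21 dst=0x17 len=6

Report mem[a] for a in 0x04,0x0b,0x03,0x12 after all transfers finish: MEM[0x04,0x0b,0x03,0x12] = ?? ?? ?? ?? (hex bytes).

MEM[0x04,0x0b,0x03,0x12] = 3c 62 66 f9

D0: mem[0x00..0x07] <- [56 f5 a9 66 3c 81 66 f9]
D1: mem[0x14..0x1b] <- [66 f9 3e 21 62 56 f5 a9]
D2: mem[0x09..0x0d] <- [12 0b 03 2c 20]
D3: mem[0x0a..0x0c] <- [21 62 56]
D4: mem[0x15..0x1c] <- [56 20 66 3c 81 66 f9 fa]
D5: mem[0x17..0x1c] <- [12 0b 03 2c 20 69]
query mem[0x04]=0x3c, mem[0x0b]=0x62, mem[0x03]=0x66, mem[0x12]=0xf9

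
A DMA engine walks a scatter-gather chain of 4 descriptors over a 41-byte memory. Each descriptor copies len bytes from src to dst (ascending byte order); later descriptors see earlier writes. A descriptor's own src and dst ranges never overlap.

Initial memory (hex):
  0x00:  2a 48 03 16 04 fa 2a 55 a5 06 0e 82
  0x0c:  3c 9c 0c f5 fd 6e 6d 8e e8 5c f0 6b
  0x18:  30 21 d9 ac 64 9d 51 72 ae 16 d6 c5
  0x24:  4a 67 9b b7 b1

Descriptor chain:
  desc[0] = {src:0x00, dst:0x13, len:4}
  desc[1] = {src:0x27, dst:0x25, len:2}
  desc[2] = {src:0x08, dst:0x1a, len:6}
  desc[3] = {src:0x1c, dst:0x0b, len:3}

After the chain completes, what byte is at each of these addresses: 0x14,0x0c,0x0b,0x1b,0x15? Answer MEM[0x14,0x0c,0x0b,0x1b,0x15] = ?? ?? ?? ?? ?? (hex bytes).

  after D0: wrote 4B at 0x13 = 2a480316
  after D1: wrote 2B at 0x25 = b7b1
  after D2: wrote 6B at 0x1a = a5060e823c9c
  after D3: wrote 3B at 0x0b = 0e823c
query mem[0x14]=0x48, mem[0x0c]=0x82, mem[0x0b]=0x0e, mem[0x1b]=0x06, mem[0x15]=0x03

MEM[0x14,0x0c,0x0b,0x1b,0x15] = 48 82 0e 06 03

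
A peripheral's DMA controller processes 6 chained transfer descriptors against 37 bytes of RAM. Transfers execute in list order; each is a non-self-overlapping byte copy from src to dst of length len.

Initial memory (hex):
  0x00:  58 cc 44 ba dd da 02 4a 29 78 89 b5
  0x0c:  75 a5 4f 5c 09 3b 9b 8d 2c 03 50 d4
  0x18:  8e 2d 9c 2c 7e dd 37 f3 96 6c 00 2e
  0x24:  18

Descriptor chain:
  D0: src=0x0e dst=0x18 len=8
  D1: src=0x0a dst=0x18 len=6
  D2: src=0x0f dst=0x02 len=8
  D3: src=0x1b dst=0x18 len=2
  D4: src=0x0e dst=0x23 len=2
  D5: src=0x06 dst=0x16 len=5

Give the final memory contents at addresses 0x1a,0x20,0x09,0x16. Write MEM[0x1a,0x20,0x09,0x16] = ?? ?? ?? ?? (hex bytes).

MEM[0x1a,0x20,0x09,0x16] = 89 96 50 8d

#0 dst[0x18+8] := {0x4f,0x5c,0x09,0x3b,0x9b,0x8d,0x2c,0x03}
#1 dst[0x18+6] := {0x89,0xb5,0x75,0xa5,0x4f,0x5c}
#2 dst[0x02+8] := {0x5c,0x09,0x3b,0x9b,0x8d,0x2c,0x03,0x50}
#3 dst[0x18+2] := {0xa5,0x4f}
#4 dst[0x23+2] := {0x4f,0x5c}
#5 dst[0x16+5] := {0x8d,0x2c,0x03,0x50,0x89}
query mem[0x1a]=0x89, mem[0x20]=0x96, mem[0x09]=0x50, mem[0x16]=0x8d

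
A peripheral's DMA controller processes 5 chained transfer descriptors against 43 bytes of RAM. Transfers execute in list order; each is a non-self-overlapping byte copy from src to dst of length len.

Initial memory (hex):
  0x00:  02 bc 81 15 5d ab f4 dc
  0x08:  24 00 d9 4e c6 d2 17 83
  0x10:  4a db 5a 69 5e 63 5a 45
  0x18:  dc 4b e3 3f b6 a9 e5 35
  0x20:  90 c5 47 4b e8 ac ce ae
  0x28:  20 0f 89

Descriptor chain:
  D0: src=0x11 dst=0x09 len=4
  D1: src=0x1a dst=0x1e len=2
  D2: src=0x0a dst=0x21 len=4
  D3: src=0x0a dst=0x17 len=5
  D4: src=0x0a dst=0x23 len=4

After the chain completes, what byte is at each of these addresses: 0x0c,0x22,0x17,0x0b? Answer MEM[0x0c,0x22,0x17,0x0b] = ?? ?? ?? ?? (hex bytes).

MEM[0x0c,0x22,0x17,0x0b] = 5e 69 5a 69

#0 dst[0x09+4] := {0xdb,0x5a,0x69,0x5e}
#1 dst[0x1e+2] := {0xe3,0x3f}
#2 dst[0x21+4] := {0x5a,0x69,0x5e,0xd2}
#3 dst[0x17+5] := {0x5a,0x69,0x5e,0xd2,0x17}
#4 dst[0x23+4] := {0x5a,0x69,0x5e,0xd2}
query mem[0x0c]=0x5e, mem[0x22]=0x69, mem[0x17]=0x5a, mem[0x0b]=0x69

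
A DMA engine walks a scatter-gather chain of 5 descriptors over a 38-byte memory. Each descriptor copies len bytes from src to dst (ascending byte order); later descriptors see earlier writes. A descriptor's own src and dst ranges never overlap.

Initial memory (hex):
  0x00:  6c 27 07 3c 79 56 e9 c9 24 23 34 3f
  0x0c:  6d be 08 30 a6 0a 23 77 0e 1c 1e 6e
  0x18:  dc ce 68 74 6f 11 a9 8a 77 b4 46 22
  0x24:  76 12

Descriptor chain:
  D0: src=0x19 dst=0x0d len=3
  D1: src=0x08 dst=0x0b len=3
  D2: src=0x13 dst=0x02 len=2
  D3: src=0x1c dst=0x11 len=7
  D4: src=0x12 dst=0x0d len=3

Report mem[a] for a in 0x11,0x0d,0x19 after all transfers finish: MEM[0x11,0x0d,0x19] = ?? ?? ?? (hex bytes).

MEM[0x11,0x0d,0x19] = 6f 11 ce

[0] 0x19->0x0d len=3 : ce 68 74
[1] 0x08->0x0b len=3 : 24 23 34
[2] 0x13->0x02 len=2 : 77 0e
[3] 0x1c->0x11 len=7 : 6f 11 a9 8a 77 b4 46
[4] 0x12->0x0d len=3 : 11 a9 8a
query mem[0x11]=0x6f, mem[0x0d]=0x11, mem[0x19]=0xce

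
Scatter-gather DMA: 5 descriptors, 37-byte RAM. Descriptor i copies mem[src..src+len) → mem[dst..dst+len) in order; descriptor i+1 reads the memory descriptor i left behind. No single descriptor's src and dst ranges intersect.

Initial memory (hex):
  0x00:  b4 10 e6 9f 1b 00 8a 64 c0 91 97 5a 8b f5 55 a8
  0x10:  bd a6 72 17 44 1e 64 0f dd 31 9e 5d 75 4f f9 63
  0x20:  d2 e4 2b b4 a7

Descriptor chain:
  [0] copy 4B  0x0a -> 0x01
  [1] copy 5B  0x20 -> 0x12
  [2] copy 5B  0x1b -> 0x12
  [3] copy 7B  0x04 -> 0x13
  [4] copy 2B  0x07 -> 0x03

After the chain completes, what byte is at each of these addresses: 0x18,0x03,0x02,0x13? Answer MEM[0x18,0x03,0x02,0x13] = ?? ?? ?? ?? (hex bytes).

MEM[0x18,0x03,0x02,0x13] = 91 64 5a f5

#0 dst[0x01+4] := {0x97,0x5a,0x8b,0xf5}
#1 dst[0x12+5] := {0xd2,0xe4,0x2b,0xb4,0xa7}
#2 dst[0x12+5] := {0x5d,0x75,0x4f,0xf9,0x63}
#3 dst[0x13+7] := {0xf5,0x00,0x8a,0x64,0xc0,0x91,0x97}
#4 dst[0x03+2] := {0x64,0xc0}
query mem[0x18]=0x91, mem[0x03]=0x64, mem[0x02]=0x5a, mem[0x13]=0xf5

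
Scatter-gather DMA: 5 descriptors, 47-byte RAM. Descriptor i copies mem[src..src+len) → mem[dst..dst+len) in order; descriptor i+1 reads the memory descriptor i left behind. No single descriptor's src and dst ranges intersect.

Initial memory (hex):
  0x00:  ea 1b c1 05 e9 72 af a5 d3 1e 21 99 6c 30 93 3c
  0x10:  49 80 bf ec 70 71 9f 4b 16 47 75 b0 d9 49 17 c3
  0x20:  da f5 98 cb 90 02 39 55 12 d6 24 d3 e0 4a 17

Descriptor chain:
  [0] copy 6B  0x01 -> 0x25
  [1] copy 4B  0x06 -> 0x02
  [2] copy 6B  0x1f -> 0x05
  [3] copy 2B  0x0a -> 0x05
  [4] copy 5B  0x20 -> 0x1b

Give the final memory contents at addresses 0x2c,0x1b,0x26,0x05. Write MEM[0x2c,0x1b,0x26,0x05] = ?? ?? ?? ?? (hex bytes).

MEM[0x2c,0x1b,0x26,0x05] = e0 da c1 90

D0: mem[0x25..0x2a] <- [1b c1 05 e9 72 af]
D1: mem[0x02..0x05] <- [af a5 d3 1e]
D2: mem[0x05..0x0a] <- [c3 da f5 98 cb 90]
D3: mem[0x05..0x06] <- [90 99]
D4: mem[0x1b..0x1f] <- [da f5 98 cb 90]
query mem[0x2c]=0xe0, mem[0x1b]=0xda, mem[0x26]=0xc1, mem[0x05]=0x90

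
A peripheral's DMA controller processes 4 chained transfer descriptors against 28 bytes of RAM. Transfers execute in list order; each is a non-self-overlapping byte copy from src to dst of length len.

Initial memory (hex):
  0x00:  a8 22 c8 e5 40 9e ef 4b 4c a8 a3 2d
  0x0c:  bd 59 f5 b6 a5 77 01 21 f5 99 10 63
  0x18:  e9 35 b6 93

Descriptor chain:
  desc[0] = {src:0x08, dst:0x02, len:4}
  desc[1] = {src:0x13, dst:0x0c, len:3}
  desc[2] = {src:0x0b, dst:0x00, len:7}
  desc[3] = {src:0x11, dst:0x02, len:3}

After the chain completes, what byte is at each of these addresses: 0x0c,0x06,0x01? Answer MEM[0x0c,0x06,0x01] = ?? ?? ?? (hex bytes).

MEM[0x0c,0x06,0x01] = 21 77 21

  after D0: wrote 4B at 0x02 = 4ca8a32d
  after D1: wrote 3B at 0x0c = 21f599
  after D2: wrote 7B at 0x00 = 2d21f599b6a577
  after D3: wrote 3B at 0x02 = 770121
query mem[0x0c]=0x21, mem[0x06]=0x77, mem[0x01]=0x21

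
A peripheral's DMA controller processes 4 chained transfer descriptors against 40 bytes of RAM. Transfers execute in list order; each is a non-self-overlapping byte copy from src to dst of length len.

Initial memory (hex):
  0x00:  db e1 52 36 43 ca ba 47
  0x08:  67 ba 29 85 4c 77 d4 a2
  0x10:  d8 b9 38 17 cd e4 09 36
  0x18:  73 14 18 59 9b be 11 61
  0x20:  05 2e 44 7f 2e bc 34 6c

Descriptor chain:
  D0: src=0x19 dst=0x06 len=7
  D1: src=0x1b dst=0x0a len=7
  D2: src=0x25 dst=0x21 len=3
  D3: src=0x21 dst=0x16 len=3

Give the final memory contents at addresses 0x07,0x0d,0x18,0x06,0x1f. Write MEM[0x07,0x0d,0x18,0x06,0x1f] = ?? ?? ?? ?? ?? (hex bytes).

MEM[0x07,0x0d,0x18,0x06,0x1f] = 18 11 6c 14 61

[0] 0x19->0x06 len=7 : 14 18 59 9b be 11 61
[1] 0x1b->0x0a len=7 : 59 9b be 11 61 05 2e
[2] 0x25->0x21 len=3 : bc 34 6c
[3] 0x21->0x16 len=3 : bc 34 6c
query mem[0x07]=0x18, mem[0x0d]=0x11, mem[0x18]=0x6c, mem[0x06]=0x14, mem[0x1f]=0x61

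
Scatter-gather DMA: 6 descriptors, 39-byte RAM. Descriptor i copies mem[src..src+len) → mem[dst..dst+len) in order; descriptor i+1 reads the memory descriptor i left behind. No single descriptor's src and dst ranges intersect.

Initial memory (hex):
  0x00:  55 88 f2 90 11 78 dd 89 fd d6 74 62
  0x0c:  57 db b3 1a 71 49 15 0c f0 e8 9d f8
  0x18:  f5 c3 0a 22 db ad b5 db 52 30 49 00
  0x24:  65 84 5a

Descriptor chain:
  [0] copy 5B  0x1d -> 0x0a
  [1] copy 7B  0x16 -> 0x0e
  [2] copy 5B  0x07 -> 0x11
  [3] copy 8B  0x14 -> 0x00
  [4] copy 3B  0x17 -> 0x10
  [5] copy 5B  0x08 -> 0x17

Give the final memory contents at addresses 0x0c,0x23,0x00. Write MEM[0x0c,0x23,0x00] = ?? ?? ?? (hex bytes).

MEM[0x0c,0x23,0x00] = db 00 ad

#0 dst[0x0a+5] := {0xad,0xb5,0xdb,0x52,0x30}
#1 dst[0x0e+7] := {0x9d,0xf8,0xf5,0xc3,0x0a,0x22,0xdb}
#2 dst[0x11+5] := {0x89,0xfd,0xd6,0xad,0xb5}
#3 dst[0x00+8] := {0xad,0xb5,0x9d,0xf8,0xf5,0xc3,0x0a,0x22}
#4 dst[0x10+3] := {0xf8,0xf5,0xc3}
#5 dst[0x17+5] := {0xfd,0xd6,0xad,0xb5,0xdb}
query mem[0x0c]=0xdb, mem[0x23]=0x00, mem[0x00]=0xad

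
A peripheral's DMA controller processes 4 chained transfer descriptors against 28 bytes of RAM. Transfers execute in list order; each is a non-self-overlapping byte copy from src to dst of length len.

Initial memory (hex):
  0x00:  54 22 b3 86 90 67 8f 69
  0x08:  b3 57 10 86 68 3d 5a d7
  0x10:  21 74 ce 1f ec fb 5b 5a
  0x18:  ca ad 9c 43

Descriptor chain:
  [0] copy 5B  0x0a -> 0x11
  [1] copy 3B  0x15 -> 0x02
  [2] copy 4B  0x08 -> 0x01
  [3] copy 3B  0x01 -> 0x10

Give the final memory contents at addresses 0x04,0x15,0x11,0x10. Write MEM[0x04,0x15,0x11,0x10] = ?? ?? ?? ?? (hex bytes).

MEM[0x04,0x15,0x11,0x10] = 86 5a 57 b3

D0: mem[0x11..0x15] <- [10 86 68 3d 5a]
D1: mem[0x02..0x04] <- [5a 5b 5a]
D2: mem[0x01..0x04] <- [b3 57 10 86]
D3: mem[0x10..0x12] <- [b3 57 10]
query mem[0x04]=0x86, mem[0x15]=0x5a, mem[0x11]=0x57, mem[0x10]=0xb3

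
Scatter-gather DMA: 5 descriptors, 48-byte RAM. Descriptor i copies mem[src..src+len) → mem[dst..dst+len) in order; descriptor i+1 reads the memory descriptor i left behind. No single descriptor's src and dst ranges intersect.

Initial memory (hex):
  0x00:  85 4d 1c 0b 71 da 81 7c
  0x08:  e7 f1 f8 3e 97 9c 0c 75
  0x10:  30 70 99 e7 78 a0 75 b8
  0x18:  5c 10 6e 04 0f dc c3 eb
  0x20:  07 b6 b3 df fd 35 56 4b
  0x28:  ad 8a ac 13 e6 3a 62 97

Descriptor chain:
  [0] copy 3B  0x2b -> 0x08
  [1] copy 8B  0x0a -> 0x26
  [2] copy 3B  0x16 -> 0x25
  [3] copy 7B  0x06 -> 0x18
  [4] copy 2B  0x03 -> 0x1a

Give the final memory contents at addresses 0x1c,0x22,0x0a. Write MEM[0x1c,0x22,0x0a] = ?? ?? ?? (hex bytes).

MEM[0x1c,0x22,0x0a] = 3a b3 3a

#0 dst[0x08+3] := {0x13,0xe6,0x3a}
#1 dst[0x26+8] := {0x3a,0x3e,0x97,0x9c,0x0c,0x75,0x30,0x70}
#2 dst[0x25+3] := {0x75,0xb8,0x5c}
#3 dst[0x18+7] := {0x81,0x7c,0x13,0xe6,0x3a,0x3e,0x97}
#4 dst[0x1a+2] := {0x0b,0x71}
query mem[0x1c]=0x3a, mem[0x22]=0xb3, mem[0x0a]=0x3a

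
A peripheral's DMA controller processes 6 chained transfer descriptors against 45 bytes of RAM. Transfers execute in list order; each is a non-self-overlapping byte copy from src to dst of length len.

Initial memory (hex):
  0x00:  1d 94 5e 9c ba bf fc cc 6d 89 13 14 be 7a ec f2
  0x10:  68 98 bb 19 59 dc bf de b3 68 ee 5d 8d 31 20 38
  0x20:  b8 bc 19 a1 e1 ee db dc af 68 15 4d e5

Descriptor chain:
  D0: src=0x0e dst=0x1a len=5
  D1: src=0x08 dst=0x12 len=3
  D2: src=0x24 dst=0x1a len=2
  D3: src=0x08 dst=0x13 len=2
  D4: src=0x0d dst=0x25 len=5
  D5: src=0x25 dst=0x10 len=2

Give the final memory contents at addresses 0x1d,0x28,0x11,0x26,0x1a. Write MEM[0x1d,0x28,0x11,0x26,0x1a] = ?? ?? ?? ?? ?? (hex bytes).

MEM[0x1d,0x28,0x11,0x26,0x1a] = 98 68 ec ec e1

  after D0: wrote 5B at 0x1a = ecf26898bb
  after D1: wrote 3B at 0x12 = 6d8913
  after D2: wrote 2B at 0x1a = e1ee
  after D3: wrote 2B at 0x13 = 6d89
  after D4: wrote 5B at 0x25 = 7aecf26898
  after D5: wrote 2B at 0x10 = 7aec
query mem[0x1d]=0x98, mem[0x28]=0x68, mem[0x11]=0xec, mem[0x26]=0xec, mem[0x1a]=0xe1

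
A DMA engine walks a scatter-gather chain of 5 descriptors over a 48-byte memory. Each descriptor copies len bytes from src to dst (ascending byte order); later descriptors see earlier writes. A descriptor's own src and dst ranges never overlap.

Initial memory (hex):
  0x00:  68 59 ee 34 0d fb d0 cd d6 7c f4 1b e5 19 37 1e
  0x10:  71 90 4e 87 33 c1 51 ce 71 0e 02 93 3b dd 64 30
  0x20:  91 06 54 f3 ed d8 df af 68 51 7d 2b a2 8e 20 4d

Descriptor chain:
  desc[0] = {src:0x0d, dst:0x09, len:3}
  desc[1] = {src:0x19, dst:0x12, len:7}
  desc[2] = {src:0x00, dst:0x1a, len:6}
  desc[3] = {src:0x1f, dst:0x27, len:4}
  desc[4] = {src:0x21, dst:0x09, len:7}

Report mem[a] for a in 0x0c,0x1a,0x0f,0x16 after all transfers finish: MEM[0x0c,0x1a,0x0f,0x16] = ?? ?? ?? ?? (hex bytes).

MEM[0x0c,0x1a,0x0f,0x16] = ed 68 fb dd

D0: mem[0x09..0x0b] <- [19 37 1e]
D1: mem[0x12..0x18] <- [0e 02 93 3b dd 64 30]
D2: mem[0x1a..0x1f] <- [68 59 ee 34 0d fb]
D3: mem[0x27..0x2a] <- [fb 91 06 54]
D4: mem[0x09..0x0f] <- [06 54 f3 ed d8 df fb]
query mem[0x0c]=0xed, mem[0x1a]=0x68, mem[0x0f]=0xfb, mem[0x16]=0xdd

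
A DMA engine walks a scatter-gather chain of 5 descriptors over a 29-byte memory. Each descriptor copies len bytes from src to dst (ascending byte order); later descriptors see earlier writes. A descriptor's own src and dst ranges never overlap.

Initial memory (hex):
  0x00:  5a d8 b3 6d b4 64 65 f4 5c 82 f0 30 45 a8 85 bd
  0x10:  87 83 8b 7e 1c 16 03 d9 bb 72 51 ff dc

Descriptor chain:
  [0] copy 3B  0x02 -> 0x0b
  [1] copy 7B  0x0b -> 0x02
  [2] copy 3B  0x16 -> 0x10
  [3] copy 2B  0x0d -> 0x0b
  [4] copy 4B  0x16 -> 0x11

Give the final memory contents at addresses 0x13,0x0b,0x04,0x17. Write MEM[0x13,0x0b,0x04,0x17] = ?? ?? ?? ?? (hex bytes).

MEM[0x13,0x0b,0x04,0x17] = bb b4 b4 d9

  after D0: wrote 3B at 0x0b = b36db4
  after D1: wrote 7B at 0x02 = b36db485bd8783
  after D2: wrote 3B at 0x10 = 03d9bb
  after D3: wrote 2B at 0x0b = b485
  after D4: wrote 4B at 0x11 = 03d9bb72
query mem[0x13]=0xbb, mem[0x0b]=0xb4, mem[0x04]=0xb4, mem[0x17]=0xd9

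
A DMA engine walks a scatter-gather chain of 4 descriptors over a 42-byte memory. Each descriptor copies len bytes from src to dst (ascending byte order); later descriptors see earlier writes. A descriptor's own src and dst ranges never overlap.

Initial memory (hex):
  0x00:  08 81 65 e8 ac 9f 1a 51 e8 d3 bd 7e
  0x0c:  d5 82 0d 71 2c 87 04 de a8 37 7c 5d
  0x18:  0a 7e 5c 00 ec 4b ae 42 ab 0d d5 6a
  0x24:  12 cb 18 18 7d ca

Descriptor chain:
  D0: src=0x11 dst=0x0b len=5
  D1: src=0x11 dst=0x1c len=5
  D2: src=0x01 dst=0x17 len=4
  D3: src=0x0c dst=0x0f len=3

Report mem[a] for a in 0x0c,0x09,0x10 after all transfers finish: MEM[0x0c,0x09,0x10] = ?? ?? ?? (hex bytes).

MEM[0x0c,0x09,0x10] = 04 d3 de

#0 dst[0x0b+5] := {0x87,0x04,0xde,0xa8,0x37}
#1 dst[0x1c+5] := {0x87,0x04,0xde,0xa8,0x37}
#2 dst[0x17+4] := {0x81,0x65,0xe8,0xac}
#3 dst[0x0f+3] := {0x04,0xde,0xa8}
query mem[0x0c]=0x04, mem[0x09]=0xd3, mem[0x10]=0xde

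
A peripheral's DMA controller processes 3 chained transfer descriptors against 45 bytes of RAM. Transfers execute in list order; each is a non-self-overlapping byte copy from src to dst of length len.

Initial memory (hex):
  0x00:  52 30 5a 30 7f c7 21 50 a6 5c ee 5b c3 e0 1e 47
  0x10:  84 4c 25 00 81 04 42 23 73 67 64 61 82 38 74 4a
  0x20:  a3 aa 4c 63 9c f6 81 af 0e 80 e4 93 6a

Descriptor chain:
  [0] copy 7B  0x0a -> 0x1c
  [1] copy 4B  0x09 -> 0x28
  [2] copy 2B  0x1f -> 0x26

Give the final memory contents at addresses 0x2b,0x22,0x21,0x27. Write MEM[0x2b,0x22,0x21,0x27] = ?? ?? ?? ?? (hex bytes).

D0: mem[0x1c..0x22] <- [ee 5b c3 e0 1e 47 84]
D1: mem[0x28..0x2b] <- [5c ee 5b c3]
D2: mem[0x26..0x27] <- [e0 1e]
query mem[0x2b]=0xc3, mem[0x22]=0x84, mem[0x21]=0x47, mem[0x27]=0x1e

MEM[0x2b,0x22,0x21,0x27] = c3 84 47 1e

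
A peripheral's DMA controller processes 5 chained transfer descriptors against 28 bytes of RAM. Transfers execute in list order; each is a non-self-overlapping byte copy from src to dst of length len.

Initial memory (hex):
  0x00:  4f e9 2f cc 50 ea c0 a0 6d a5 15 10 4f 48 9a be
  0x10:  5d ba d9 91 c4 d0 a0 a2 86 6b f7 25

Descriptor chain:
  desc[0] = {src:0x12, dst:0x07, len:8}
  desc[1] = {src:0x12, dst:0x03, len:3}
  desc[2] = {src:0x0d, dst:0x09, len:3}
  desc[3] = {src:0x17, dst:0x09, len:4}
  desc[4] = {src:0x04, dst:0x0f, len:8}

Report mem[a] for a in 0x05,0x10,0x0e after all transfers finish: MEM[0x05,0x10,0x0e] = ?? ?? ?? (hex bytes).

MEM[0x05,0x10,0x0e] = c4 c4 6b

  after D0: wrote 8B at 0x07 = d991c4d0a0a2866b
  after D1: wrote 3B at 0x03 = d991c4
  after D2: wrote 3B at 0x09 = 866bbe
  after D3: wrote 4B at 0x09 = a2866bf7
  after D4: wrote 8B at 0x0f = 91c4c0d991a2866b
query mem[0x05]=0xc4, mem[0x10]=0xc4, mem[0x0e]=0x6b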